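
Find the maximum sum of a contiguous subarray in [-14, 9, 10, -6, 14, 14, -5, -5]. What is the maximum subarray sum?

Using Kadane's algorithm on [-14, 9, 10, -6, 14, 14, -5, -5]:

Scanning through the array:
Position 1 (value 9): max_ending_here = 9, max_so_far = 9
Position 2 (value 10): max_ending_here = 19, max_so_far = 19
Position 3 (value -6): max_ending_here = 13, max_so_far = 19
Position 4 (value 14): max_ending_here = 27, max_so_far = 27
Position 5 (value 14): max_ending_here = 41, max_so_far = 41
Position 6 (value -5): max_ending_here = 36, max_so_far = 41
Position 7 (value -5): max_ending_here = 31, max_so_far = 41

Maximum subarray: [9, 10, -6, 14, 14]
Maximum sum: 41

The maximum subarray is [9, 10, -6, 14, 14] with sum 41. This subarray runs from index 1 to index 5.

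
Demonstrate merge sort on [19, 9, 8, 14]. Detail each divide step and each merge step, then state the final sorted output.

Merge sort trace:

Split: [19, 9, 8, 14] -> [19, 9] and [8, 14]
  Split: [19, 9] -> [19] and [9]
  Merge: [19] + [9] -> [9, 19]
  Split: [8, 14] -> [8] and [14]
  Merge: [8] + [14] -> [8, 14]
Merge: [9, 19] + [8, 14] -> [8, 9, 14, 19]

Final sorted array: [8, 9, 14, 19]

The merge sort proceeds by recursively splitting the array and merging sorted halves.
After all merges, the sorted array is [8, 9, 14, 19].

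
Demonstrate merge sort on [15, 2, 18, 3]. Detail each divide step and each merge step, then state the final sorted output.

Merge sort trace:

Split: [15, 2, 18, 3] -> [15, 2] and [18, 3]
  Split: [15, 2] -> [15] and [2]
  Merge: [15] + [2] -> [2, 15]
  Split: [18, 3] -> [18] and [3]
  Merge: [18] + [3] -> [3, 18]
Merge: [2, 15] + [3, 18] -> [2, 3, 15, 18]

Final sorted array: [2, 3, 15, 18]

The merge sort proceeds by recursively splitting the array and merging sorted halves.
After all merges, the sorted array is [2, 3, 15, 18].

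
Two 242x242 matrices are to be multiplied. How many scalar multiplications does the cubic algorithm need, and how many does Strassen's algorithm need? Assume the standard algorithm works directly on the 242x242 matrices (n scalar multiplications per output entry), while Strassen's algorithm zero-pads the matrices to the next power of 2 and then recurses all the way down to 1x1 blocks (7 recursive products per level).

Matrix multiplication for 242x242 matrices:

Strassen's algorithm requires power-of-2 dimensions. Pad 242x242 to 256x256 (next power of 2).

Standard algorithm: 242^3 = 14172488 multiplications
Strassen's algorithm: 7^(log2(256)) = 7^8 = 5764801 multiplications
Savings: 14172488 - 5764801 = 8407687 multiplications

Standard: 14172488 multiplications (242^3). Strassen: 5764801 multiplications (7^8, after padding to 256x256). Strassen reduces 8 recursive multiplications to 7 at each level.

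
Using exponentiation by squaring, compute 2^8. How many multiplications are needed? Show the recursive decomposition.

Computing 2^8 by squaring (build up from 2^1; each line after the first costs one multiplication):

2^1 = 2
2^2 = (2^1)^2 = 2^2 = 4
2^4 = (2^2)^2 = 4^2 = 16
2^8 = (2^4)^2 = 16^2 = 256

Result: 256
Multiplications needed: 3 (3 lines after 2^1)

2^8 = 256. Using exponentiation by squaring, this requires 3 multiplications. The key idea: if the exponent is even, square the half-power; if odd, multiply by the base once.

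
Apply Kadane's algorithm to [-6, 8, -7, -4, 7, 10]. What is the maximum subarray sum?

Using Kadane's algorithm on [-6, 8, -7, -4, 7, 10]:

Scanning through the array:
Position 1 (value 8): max_ending_here = 8, max_so_far = 8
Position 2 (value -7): max_ending_here = 1, max_so_far = 8
Position 3 (value -4): max_ending_here = -3, max_so_far = 8
Position 4 (value 7): max_ending_here = 7, max_so_far = 8
Position 5 (value 10): max_ending_here = 17, max_so_far = 17

Maximum subarray: [7, 10]
Maximum sum: 17

The maximum subarray is [7, 10] with sum 17. This subarray runs from index 4 to index 5.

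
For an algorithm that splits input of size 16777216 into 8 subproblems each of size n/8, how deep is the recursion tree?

For divide and conquer with division factor 8:

Problem sizes at each level:
Level 0: 16777216
Level 1: 2097152
Level 2: 262144
Level 3: 32768
Level 4: 4096
Level 5: 512
Level 6: 64
Level 7: 8
Level 8: 1

The root is level 0 and the size-1 base case is level 8 (the tree spans levels 0 through 8, i.e. 9 levels counting the root), so the depth is the number of divisions: log_8(16777216) = 8

The recursion tree depth is log_8(16777216) = 8. At each level, the problem size is divided by 8, so it takes 8 divisions to reduce to a base case of size 1. The algorithm makes 8 recursive calls at each level.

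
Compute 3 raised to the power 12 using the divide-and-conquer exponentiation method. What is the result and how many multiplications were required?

Computing 3^12 by squaring (build up from 3^1; each line after the first costs one multiplication):

3^1 = 3
3^2 = (3^1)^2 = 3^2 = 9
3^3 = 3 * 3^2 = 3 * 9 = 27
3^6 = (3^3)^2 = 27^2 = 729
3^12 = (3^6)^2 = 729^2 = 531441

Result: 531441
Multiplications needed: 4 (4 lines after 3^1)

3^12 = 531441. Using exponentiation by squaring, this requires 4 multiplications. The key idea: if the exponent is even, square the half-power; if odd, multiply by the base once.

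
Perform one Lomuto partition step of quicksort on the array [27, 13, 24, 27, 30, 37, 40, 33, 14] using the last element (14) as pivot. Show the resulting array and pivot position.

Lomuto partition with pivot = 14:

Initial array: [27, 13, 24, 27, 30, 37, 40, 33, 14]

arr[0]=27 > 14: no swap
arr[1]=13 <= 14: swap with position 0, array becomes [13, 27, 24, 27, 30, 37, 40, 33, 14]
arr[2]=24 > 14: no swap
arr[3]=27 > 14: no swap
arr[4]=30 > 14: no swap
arr[5]=37 > 14: no swap
arr[6]=40 > 14: no swap
arr[7]=33 > 14: no swap

Place pivot at position 1: [13, 14, 24, 27, 30, 37, 40, 33, 27]
Pivot position: 1

After partitioning with pivot 14, the array becomes [13, 14, 24, 27, 30, 37, 40, 33, 27]. The pivot is placed at index 1. All elements to the left of the pivot are <= 14, and all elements to the right are > 14.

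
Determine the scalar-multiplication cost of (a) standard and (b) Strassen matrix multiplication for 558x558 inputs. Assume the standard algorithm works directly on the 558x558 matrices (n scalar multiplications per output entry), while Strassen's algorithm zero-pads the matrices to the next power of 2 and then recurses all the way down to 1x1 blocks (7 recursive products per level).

Matrix multiplication for 558x558 matrices:

Strassen's algorithm requires power-of-2 dimensions. Pad 558x558 to 1024x1024 (next power of 2).

Standard algorithm: 558^3 = 173741112 multiplications
Strassen's algorithm: 7^(log2(1024)) = 7^10 = 282475249 multiplications
Difference: 173741112 - 282475249 = -108734137 (Strassen uses MORE here due to padding overhead — for small or just-over-power-of-2 n, padding can outweigh the per-level savings)

Standard: 173741112 multiplications (558^3). Strassen: 282475249 multiplications (7^10, after padding to 1024x1024). Strassen reduces 8 recursive multiplications to 7 at each level.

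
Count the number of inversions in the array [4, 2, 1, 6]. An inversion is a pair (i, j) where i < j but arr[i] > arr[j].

Finding inversions in [4, 2, 1, 6]:

(0, 1): arr[0]=4 > arr[1]=2
(0, 2): arr[0]=4 > arr[2]=1
(1, 2): arr[1]=2 > arr[2]=1

Total inversions: 3

The array has 3 inversion(s): (0,1), (0,2), (1,2). Each pair (i,j) satisfies i < j and arr[i] > arr[j].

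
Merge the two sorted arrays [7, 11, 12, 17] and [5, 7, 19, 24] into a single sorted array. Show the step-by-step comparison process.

Merging process:

Compare 7 vs 5: take 5 from right. Merged: [5]
Compare 7 vs 7: take 7 from left. Merged: [5, 7]
Compare 11 vs 7: take 7 from right. Merged: [5, 7, 7]
Compare 11 vs 19: take 11 from left. Merged: [5, 7, 7, 11]
Compare 12 vs 19: take 12 from left. Merged: [5, 7, 7, 11, 12]
Compare 17 vs 19: take 17 from left. Merged: [5, 7, 7, 11, 12, 17]
Append remaining from right: [19, 24]. Merged: [5, 7, 7, 11, 12, 17, 19, 24]

Final merged array: [5, 7, 7, 11, 12, 17, 19, 24]
Total comparisons: 6

The merged array is [5, 7, 7, 11, 12, 17, 19, 24], requiring 6 comparisons. The merge step runs in O(n) time where n is the total number of elements.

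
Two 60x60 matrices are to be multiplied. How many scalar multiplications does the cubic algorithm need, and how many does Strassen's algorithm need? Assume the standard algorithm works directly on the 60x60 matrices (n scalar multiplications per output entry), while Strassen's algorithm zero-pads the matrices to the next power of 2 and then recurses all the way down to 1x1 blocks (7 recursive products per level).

Matrix multiplication for 60x60 matrices:

Strassen's algorithm requires power-of-2 dimensions. Pad 60x60 to 64x64 (next power of 2).

Standard algorithm: 60^3 = 216000 multiplications
Strassen's algorithm: 7^(log2(64)) = 7^6 = 117649 multiplications
Savings: 216000 - 117649 = 98351 multiplications

Standard: 216000 multiplications (60^3). Strassen: 117649 multiplications (7^6, after padding to 64x64). Strassen reduces 8 recursive multiplications to 7 at each level.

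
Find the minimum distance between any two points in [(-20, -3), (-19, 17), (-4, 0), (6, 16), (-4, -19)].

Computing all pairwise distances among 5 points:

d((-20, -3), (-19, 17)) = 20.025
d((-20, -3), (-4, 0)) = 16.2788 <-- minimum
d((-20, -3), (6, 16)) = 32.2025
d((-20, -3), (-4, -19)) = 22.6274
d((-19, 17), (-4, 0)) = 22.6716
d((-19, 17), (6, 16)) = 25.02
d((-19, 17), (-4, -19)) = 39.0
d((-4, 0), (6, 16)) = 18.868
d((-4, 0), (-4, -19)) = 19.0
d((6, 16), (-4, -19)) = 36.4005

Closest pair: (-20, -3) and (-4, 0) with distance 16.2788

The closest pair is (-20, -3) and (-4, 0) with Euclidean distance 16.2788. For 5 points, brute-force pairwise comparison is shown above. For large n, the divide-and-conquer algorithm (sort by x, recurse on halves, check the dividing strip) achieves O(n log n).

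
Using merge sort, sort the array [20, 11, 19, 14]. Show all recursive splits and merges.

Merge sort trace:

Split: [20, 11, 19, 14] -> [20, 11] and [19, 14]
  Split: [20, 11] -> [20] and [11]
  Merge: [20] + [11] -> [11, 20]
  Split: [19, 14] -> [19] and [14]
  Merge: [19] + [14] -> [14, 19]
Merge: [11, 20] + [14, 19] -> [11, 14, 19, 20]

Final sorted array: [11, 14, 19, 20]

The merge sort proceeds by recursively splitting the array and merging sorted halves.
After all merges, the sorted array is [11, 14, 19, 20].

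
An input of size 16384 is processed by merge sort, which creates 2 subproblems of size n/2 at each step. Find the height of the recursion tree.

For divide and conquer with division factor 2:

Problem sizes at each level:
Level 0: 16384
Level 1: 8192
Level 2: 4096
Level 3: 2048
Level 4: 1024
Level 5: 512
Level 6: 256
Level 7: 128
Level 8: 64
Level 9: 32
Level 10: 16
Level 11: 8
Level 12: 4
Level 13: 2
Level 14: 1

The root is level 0 and the size-1 base case is level 14 (the tree spans levels 0 through 14, i.e. 15 levels counting the root), so the depth is the number of divisions: log_2(16384) = 14

The recursion tree depth is log_2(16384) = 14. At each level, the problem size is divided by 2, so it takes 14 divisions to reduce to a base case of size 1. The algorithm makes 2 recursive calls at each level.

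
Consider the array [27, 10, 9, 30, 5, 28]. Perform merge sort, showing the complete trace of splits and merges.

Merge sort trace:

Split: [27, 10, 9, 30, 5, 28] -> [27, 10, 9] and [30, 5, 28]
  Split: [27, 10, 9] -> [27] and [10, 9]
    Split: [10, 9] -> [10] and [9]
    Merge: [10] + [9] -> [9, 10]
  Merge: [27] + [9, 10] -> [9, 10, 27]
  Split: [30, 5, 28] -> [30] and [5, 28]
    Split: [5, 28] -> [5] and [28]
    Merge: [5] + [28] -> [5, 28]
  Merge: [30] + [5, 28] -> [5, 28, 30]
Merge: [9, 10, 27] + [5, 28, 30] -> [5, 9, 10, 27, 28, 30]

Final sorted array: [5, 9, 10, 27, 28, 30]

The merge sort proceeds by recursively splitting the array and merging sorted halves.
After all merges, the sorted array is [5, 9, 10, 27, 28, 30].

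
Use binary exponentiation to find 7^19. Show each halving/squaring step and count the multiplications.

Computing 7^19 by squaring (build up from 7^1; each line after the first costs one multiplication):

7^1 = 7
7^2 = (7^1)^2 = 7^2 = 49
7^4 = (7^2)^2 = 49^2 = 2401
7^8 = (7^4)^2 = 2401^2 = 5764801
7^9 = 7 * 7^8 = 7 * 5764801 = 40353607
7^18 = (7^9)^2 = 40353607^2 = 1628413597910449
7^19 = 7 * 7^18 = 7 * 1628413597910449 = 11398895185373143

Result: 11398895185373143
Multiplications needed: 6 (6 lines after 7^1)

7^19 = 11398895185373143. Using exponentiation by squaring, this requires 6 multiplications. The key idea: if the exponent is even, square the half-power; if odd, multiply by the base once.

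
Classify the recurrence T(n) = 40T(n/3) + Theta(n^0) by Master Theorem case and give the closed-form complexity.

Master Theorem for T(n) = 40T(n/3) + O(n^0):

a = 40, b = 3, c = 0
log_b(a) = log_3(40) = 3.3578

Case 1: c = 0 < log_3(40) = 3.3578
T(n) = O(n^(log_3 40))

For T(n) = 40T(n/3) + O(n^0): log_3(40) = 3.3578. This is Case 1 of the Master Theorem (c < log_b(a), work dominated by leaves), giving O(n^(log_3 40)).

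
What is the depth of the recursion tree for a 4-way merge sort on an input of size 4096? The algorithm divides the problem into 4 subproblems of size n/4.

For divide and conquer with division factor 4:

Problem sizes at each level:
Level 0: 4096
Level 1: 1024
Level 2: 256
Level 3: 64
Level 4: 16
Level 5: 4
Level 6: 1

The root is level 0 and the size-1 base case is level 6 (the tree spans levels 0 through 6, i.e. 7 levels counting the root), so the depth is the number of divisions: log_4(4096) = 6

The recursion tree depth is log_4(4096) = 6. At each level, the problem size is divided by 4, so it takes 6 divisions to reduce to a base case of size 1. The algorithm makes 4 recursive calls at each level.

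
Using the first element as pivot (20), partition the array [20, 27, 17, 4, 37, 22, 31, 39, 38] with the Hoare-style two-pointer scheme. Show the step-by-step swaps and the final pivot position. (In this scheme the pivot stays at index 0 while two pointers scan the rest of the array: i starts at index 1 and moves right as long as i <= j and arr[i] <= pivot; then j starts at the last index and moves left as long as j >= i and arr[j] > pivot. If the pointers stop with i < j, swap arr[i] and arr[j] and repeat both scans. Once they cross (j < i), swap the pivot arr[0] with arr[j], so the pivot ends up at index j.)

Hoare-style two-pointer partition with pivot = 20:

Initial array: [20, 27, 17, 4, 37, 22, 31, 39, 38]

Pointers start at i = 1, j = 8.
i stops at index 1 (arr[1]=27 > 20), j stops at index 3 (arr[3]=4 <= 20): swap arr[1] and arr[3], array becomes [20, 4, 17, 27, 37, 22, 31, 39, 38]
i ends at 3, j ends at 2: the pointers have crossed (j < i), so scanning stops.

Swap pivot arr[0] with arr[2] to place pivot at position 2: [17, 4, 20, 27, 37, 22, 31, 39, 38]
Pivot position: 2

After partitioning with pivot 20, the array becomes [17, 4, 20, 27, 37, 22, 31, 39, 38]. The pivot is placed at index 2. All elements to the left of the pivot are <= 20, and all elements to the right are > 20.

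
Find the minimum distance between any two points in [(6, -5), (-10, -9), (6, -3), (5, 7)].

Computing all pairwise distances among 4 points:

d((6, -5), (-10, -9)) = 16.4924
d((6, -5), (6, -3)) = 2.0 <-- minimum
d((6, -5), (5, 7)) = 12.0416
d((-10, -9), (6, -3)) = 17.088
d((-10, -9), (5, 7)) = 21.9317
d((6, -3), (5, 7)) = 10.0499

Closest pair: (6, -5) and (6, -3) with distance 2.0

The closest pair is (6, -5) and (6, -3) with Euclidean distance 2.0. For 4 points, brute-force pairwise comparison is shown above. For large n, the divide-and-conquer algorithm (sort by x, recurse on halves, check the dividing strip) achieves O(n log n).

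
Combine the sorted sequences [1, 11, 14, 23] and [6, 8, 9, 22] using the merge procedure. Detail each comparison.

Merging process:

Compare 1 vs 6: take 1 from left. Merged: [1]
Compare 11 vs 6: take 6 from right. Merged: [1, 6]
Compare 11 vs 8: take 8 from right. Merged: [1, 6, 8]
Compare 11 vs 9: take 9 from right. Merged: [1, 6, 8, 9]
Compare 11 vs 22: take 11 from left. Merged: [1, 6, 8, 9, 11]
Compare 14 vs 22: take 14 from left. Merged: [1, 6, 8, 9, 11, 14]
Compare 23 vs 22: take 22 from right. Merged: [1, 6, 8, 9, 11, 14, 22]
Append remaining from left: [23]. Merged: [1, 6, 8, 9, 11, 14, 22, 23]

Final merged array: [1, 6, 8, 9, 11, 14, 22, 23]
Total comparisons: 7

The merged array is [1, 6, 8, 9, 11, 14, 22, 23], requiring 7 comparisons. The merge step runs in O(n) time where n is the total number of elements.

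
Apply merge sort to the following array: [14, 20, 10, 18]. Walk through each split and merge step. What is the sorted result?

Merge sort trace:

Split: [14, 20, 10, 18] -> [14, 20] and [10, 18]
  Split: [14, 20] -> [14] and [20]
  Merge: [14] + [20] -> [14, 20]
  Split: [10, 18] -> [10] and [18]
  Merge: [10] + [18] -> [10, 18]
Merge: [14, 20] + [10, 18] -> [10, 14, 18, 20]

Final sorted array: [10, 14, 18, 20]

The merge sort proceeds by recursively splitting the array and merging sorted halves.
After all merges, the sorted array is [10, 14, 18, 20].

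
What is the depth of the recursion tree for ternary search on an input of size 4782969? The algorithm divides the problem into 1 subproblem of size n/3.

For divide and conquer with division factor 3:

Problem sizes at each level:
Level 0: 4782969
Level 1: 1594323
Level 2: 531441
Level 3: 177147
Level 4: 59049
Level 5: 19683
Level 6: 6561
Level 7: 2187
Level 8: 729
Level 9: 243
Level 10: 81
Level 11: 27
Level 12: 9
Level 13: 3
Level 14: 1

The root is level 0 and the size-1 base case is level 14 (the tree spans levels 0 through 14, i.e. 15 levels counting the root), so the depth is the number of divisions: log_3(4782969) = 14

The recursion tree depth is log_3(4782969) = 14. At each level, the problem size is divided by 3, so it takes 14 divisions to reduce to a base case of size 1. The algorithm makes 1 recursive call at each level.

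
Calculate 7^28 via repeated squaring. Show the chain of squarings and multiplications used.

Computing 7^28 by squaring (build up from 7^1; each line after the first costs one multiplication):

7^1 = 7
7^2 = (7^1)^2 = 7^2 = 49
7^3 = 7 * 7^2 = 7 * 49 = 343
7^6 = (7^3)^2 = 343^2 = 117649
7^7 = 7 * 7^6 = 7 * 117649 = 823543
7^14 = (7^7)^2 = 823543^2 = 678223072849
7^28 = (7^14)^2 = 678223072849^2 = 459986536544739960976801

Result: 459986536544739960976801
Multiplications needed: 6 (6 lines after 7^1)

7^28 = 459986536544739960976801. Using exponentiation by squaring, this requires 6 multiplications. The key idea: if the exponent is even, square the half-power; if odd, multiply by the base once.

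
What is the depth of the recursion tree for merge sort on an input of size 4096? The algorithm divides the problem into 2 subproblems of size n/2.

For divide and conquer with division factor 2:

Problem sizes at each level:
Level 0: 4096
Level 1: 2048
Level 2: 1024
Level 3: 512
Level 4: 256
Level 5: 128
Level 6: 64
Level 7: 32
Level 8: 16
Level 9: 8
Level 10: 4
Level 11: 2
Level 12: 1

The root is level 0 and the size-1 base case is level 12 (the tree spans levels 0 through 12, i.e. 13 levels counting the root), so the depth is the number of divisions: log_2(4096) = 12

The recursion tree depth is log_2(4096) = 12. At each level, the problem size is divided by 2, so it takes 12 divisions to reduce to a base case of size 1. The algorithm makes 2 recursive calls at each level.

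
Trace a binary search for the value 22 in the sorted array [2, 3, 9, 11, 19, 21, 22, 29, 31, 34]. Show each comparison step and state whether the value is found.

Binary search for 22 in [2, 3, 9, 11, 19, 21, 22, 29, 31, 34]:

lo=0, hi=9, mid=4, arr[mid]=19 -> 19 < 22, search right half
lo=5, hi=9, mid=7, arr[mid]=29 -> 29 > 22, search left half
lo=5, hi=6, mid=5, arr[mid]=21 -> 21 < 22, search right half
lo=6, hi=6, mid=6, arr[mid]=22 -> Found target at index 6!

Binary search finds 22 at index 6 after 4 comparisons. The search repeatedly halves the search space by comparing with the middle element.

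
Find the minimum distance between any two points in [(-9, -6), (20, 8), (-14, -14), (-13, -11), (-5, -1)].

Computing all pairwise distances among 5 points:

d((-9, -6), (20, 8)) = 32.2025
d((-9, -6), (-14, -14)) = 9.434
d((-9, -6), (-13, -11)) = 6.4031
d((-9, -6), (-5, -1)) = 6.4031
d((20, 8), (-14, -14)) = 40.4969
d((20, 8), (-13, -11)) = 38.0789
d((20, 8), (-5, -1)) = 26.5707
d((-14, -14), (-13, -11)) = 3.1623 <-- minimum
d((-14, -14), (-5, -1)) = 15.8114
d((-13, -11), (-5, -1)) = 12.8062

Closest pair: (-14, -14) and (-13, -11) with distance 3.1623

The closest pair is (-14, -14) and (-13, -11) with Euclidean distance 3.1623. For 5 points, brute-force pairwise comparison is shown above. For large n, the divide-and-conquer algorithm (sort by x, recurse on halves, check the dividing strip) achieves O(n log n).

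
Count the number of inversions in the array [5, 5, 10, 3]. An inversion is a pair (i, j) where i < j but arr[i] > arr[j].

Finding inversions in [5, 5, 10, 3]:

(0, 3): arr[0]=5 > arr[3]=3
(1, 3): arr[1]=5 > arr[3]=3
(2, 3): arr[2]=10 > arr[3]=3

Total inversions: 3

The array has 3 inversion(s): (0,3), (1,3), (2,3). Each pair (i,j) satisfies i < j and arr[i] > arr[j].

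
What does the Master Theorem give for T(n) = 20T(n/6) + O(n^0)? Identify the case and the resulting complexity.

Master Theorem for T(n) = 20T(n/6) + O(n^0):

a = 20, b = 6, c = 0
log_b(a) = log_6(20) = 1.6720

Case 1: c = 0 < log_6(20) = 1.6720
T(n) = O(n^(log_6 20))

For T(n) = 20T(n/6) + O(n^0): log_6(20) = 1.6720. This is Case 1 of the Master Theorem (c < log_b(a), work dominated by leaves), giving O(n^(log_6 20)).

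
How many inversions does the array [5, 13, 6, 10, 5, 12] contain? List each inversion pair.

Finding inversions in [5, 13, 6, 10, 5, 12]:

(1, 2): arr[1]=13 > arr[2]=6
(1, 3): arr[1]=13 > arr[3]=10
(1, 4): arr[1]=13 > arr[4]=5
(1, 5): arr[1]=13 > arr[5]=12
(2, 4): arr[2]=6 > arr[4]=5
(3, 4): arr[3]=10 > arr[4]=5

Total inversions: 6

The array has 6 inversion(s): (1,2), (1,3), (1,4), (1,5), (2,4), (3,4). Each pair (i,j) satisfies i < j and arr[i] > arr[j].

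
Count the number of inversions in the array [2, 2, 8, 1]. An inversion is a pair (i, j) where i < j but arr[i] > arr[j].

Finding inversions in [2, 2, 8, 1]:

(0, 3): arr[0]=2 > arr[3]=1
(1, 3): arr[1]=2 > arr[3]=1
(2, 3): arr[2]=8 > arr[3]=1

Total inversions: 3

The array has 3 inversion(s): (0,3), (1,3), (2,3). Each pair (i,j) satisfies i < j and arr[i] > arr[j].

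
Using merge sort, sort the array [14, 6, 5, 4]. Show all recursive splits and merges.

Merge sort trace:

Split: [14, 6, 5, 4] -> [14, 6] and [5, 4]
  Split: [14, 6] -> [14] and [6]
  Merge: [14] + [6] -> [6, 14]
  Split: [5, 4] -> [5] and [4]
  Merge: [5] + [4] -> [4, 5]
Merge: [6, 14] + [4, 5] -> [4, 5, 6, 14]

Final sorted array: [4, 5, 6, 14]

The merge sort proceeds by recursively splitting the array and merging sorted halves.
After all merges, the sorted array is [4, 5, 6, 14].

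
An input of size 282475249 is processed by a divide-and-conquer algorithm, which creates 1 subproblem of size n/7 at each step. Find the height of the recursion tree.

For divide and conquer with division factor 7:

Problem sizes at each level:
Level 0: 282475249
Level 1: 40353607
Level 2: 5764801
Level 3: 823543
Level 4: 117649
Level 5: 16807
Level 6: 2401
Level 7: 343
Level 8: 49
Level 9: 7
Level 10: 1

The root is level 0 and the size-1 base case is level 10 (the tree spans levels 0 through 10, i.e. 11 levels counting the root), so the depth is the number of divisions: log_7(282475249) = 10

The recursion tree depth is log_7(282475249) = 10. At each level, the problem size is divided by 7, so it takes 10 divisions to reduce to a base case of size 1. The algorithm makes 1 recursive call at each level.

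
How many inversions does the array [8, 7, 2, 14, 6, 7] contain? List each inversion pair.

Finding inversions in [8, 7, 2, 14, 6, 7]:

(0, 1): arr[0]=8 > arr[1]=7
(0, 2): arr[0]=8 > arr[2]=2
(0, 4): arr[0]=8 > arr[4]=6
(0, 5): arr[0]=8 > arr[5]=7
(1, 2): arr[1]=7 > arr[2]=2
(1, 4): arr[1]=7 > arr[4]=6
(3, 4): arr[3]=14 > arr[4]=6
(3, 5): arr[3]=14 > arr[5]=7

Total inversions: 8

The array has 8 inversion(s): (0,1), (0,2), (0,4), (0,5), (1,2), (1,4), (3,4), (3,5). Each pair (i,j) satisfies i < j and arr[i] > arr[j].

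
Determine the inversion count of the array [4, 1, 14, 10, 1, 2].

Finding inversions in [4, 1, 14, 10, 1, 2]:

(0, 1): arr[0]=4 > arr[1]=1
(0, 4): arr[0]=4 > arr[4]=1
(0, 5): arr[0]=4 > arr[5]=2
(2, 3): arr[2]=14 > arr[3]=10
(2, 4): arr[2]=14 > arr[4]=1
(2, 5): arr[2]=14 > arr[5]=2
(3, 4): arr[3]=10 > arr[4]=1
(3, 5): arr[3]=10 > arr[5]=2

Total inversions: 8

The array has 8 inversion(s): (0,1), (0,4), (0,5), (2,3), (2,4), (2,5), (3,4), (3,5). Each pair (i,j) satisfies i < j and arr[i] > arr[j].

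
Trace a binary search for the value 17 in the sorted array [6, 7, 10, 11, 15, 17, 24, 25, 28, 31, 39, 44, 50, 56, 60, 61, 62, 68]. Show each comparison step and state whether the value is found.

Binary search for 17 in [6, 7, 10, 11, 15, 17, 24, 25, 28, 31, 39, 44, 50, 56, 60, 61, 62, 68]:

lo=0, hi=17, mid=8, arr[mid]=28 -> 28 > 17, search left half
lo=0, hi=7, mid=3, arr[mid]=11 -> 11 < 17, search right half
lo=4, hi=7, mid=5, arr[mid]=17 -> Found target at index 5!

Binary search finds 17 at index 5 after 3 comparisons. The search repeatedly halves the search space by comparing with the middle element.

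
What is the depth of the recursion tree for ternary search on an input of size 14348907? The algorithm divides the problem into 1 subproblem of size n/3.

For divide and conquer with division factor 3:

Problem sizes at each level:
Level 0: 14348907
Level 1: 4782969
Level 2: 1594323
Level 3: 531441
Level 4: 177147
Level 5: 59049
Level 6: 19683
Level 7: 6561
Level 8: 2187
Level 9: 729
Level 10: 243
Level 11: 81
Level 12: 27
Level 13: 9
Level 14: 3
Level 15: 1

The root is level 0 and the size-1 base case is level 15 (the tree spans levels 0 through 15, i.e. 16 levels counting the root), so the depth is the number of divisions: log_3(14348907) = 15

The recursion tree depth is log_3(14348907) = 15. At each level, the problem size is divided by 3, so it takes 15 divisions to reduce to a base case of size 1. The algorithm makes 1 recursive call at each level.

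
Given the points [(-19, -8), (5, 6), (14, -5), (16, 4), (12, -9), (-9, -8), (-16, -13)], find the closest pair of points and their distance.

Computing all pairwise distances among 7 points:

d((-19, -8), (5, 6)) = 27.7849
d((-19, -8), (14, -5)) = 33.1361
d((-19, -8), (16, 4)) = 37.0
d((-19, -8), (12, -9)) = 31.0161
d((-19, -8), (-9, -8)) = 10.0
d((-19, -8), (-16, -13)) = 5.831
d((5, 6), (14, -5)) = 14.2127
d((5, 6), (16, 4)) = 11.1803
d((5, 6), (12, -9)) = 16.5529
d((5, 6), (-9, -8)) = 19.799
d((5, 6), (-16, -13)) = 28.3196
d((14, -5), (16, 4)) = 9.2195
d((14, -5), (12, -9)) = 4.4721 <-- minimum
d((14, -5), (-9, -8)) = 23.1948
d((14, -5), (-16, -13)) = 31.0483
d((16, 4), (12, -9)) = 13.6015
d((16, 4), (-9, -8)) = 27.7308
d((16, 4), (-16, -13)) = 36.2353
d((12, -9), (-9, -8)) = 21.0238
d((12, -9), (-16, -13)) = 28.2843
d((-9, -8), (-16, -13)) = 8.6023

Closest pair: (14, -5) and (12, -9) with distance 4.4721

The closest pair is (14, -5) and (12, -9) with Euclidean distance 4.4721. For 7 points, brute-force pairwise comparison is shown above. For large n, the divide-and-conquer algorithm (sort by x, recurse on halves, check the dividing strip) achieves O(n log n).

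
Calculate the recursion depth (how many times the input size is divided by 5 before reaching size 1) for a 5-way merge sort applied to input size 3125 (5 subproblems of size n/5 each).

For divide and conquer with division factor 5:

Problem sizes at each level:
Level 0: 3125
Level 1: 625
Level 2: 125
Level 3: 25
Level 4: 5
Level 5: 1

The root is level 0 and the size-1 base case is level 5 (the tree spans levels 0 through 5, i.e. 6 levels counting the root), so the depth is the number of divisions: log_5(3125) = 5

The recursion tree depth is log_5(3125) = 5. At each level, the problem size is divided by 5, so it takes 5 divisions to reduce to a base case of size 1. The algorithm makes 5 recursive calls at each level.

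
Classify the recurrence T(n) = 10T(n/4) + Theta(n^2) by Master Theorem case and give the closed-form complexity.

Master Theorem for T(n) = 10T(n/4) + O(n^2):

a = 10, b = 4, c = 2
log_b(a) = log_4(10) = 1.6610

Case 3: c = 2 > log_4(10) = 1.6610
T(n) = O(n^2) = O(n^2)

For T(n) = 10T(n/4) + O(n^2): log_4(10) = 1.6610. This is Case 3 of the Master Theorem (c > log_b(a), work dominated by root), giving O(n^2).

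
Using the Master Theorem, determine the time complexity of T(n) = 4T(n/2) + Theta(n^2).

Master Theorem for T(n) = 4T(n/2) + O(n^2):

a = 4, b = 2, c = 2
log_b(a) = log_2(4) = 2.0000

Case 2: c = 2 = log_2(4) = 2.0000
T(n) = O(n^2 log n) = O(n^2 log n)

For T(n) = 4T(n/2) + O(n^2): log_2(4) = 2.0000. This is Case 2 of the Master Theorem (c = log_b(a), equal work at all levels), giving O(n^2 log n).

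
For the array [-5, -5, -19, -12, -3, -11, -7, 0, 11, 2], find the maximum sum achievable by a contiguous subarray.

Using Kadane's algorithm on [-5, -5, -19, -12, -3, -11, -7, 0, 11, 2]:

Scanning through the array:
Position 1 (value -5): max_ending_here = -5, max_so_far = -5
Position 2 (value -19): max_ending_here = -19, max_so_far = -5
Position 3 (value -12): max_ending_here = -12, max_so_far = -5
Position 4 (value -3): max_ending_here = -3, max_so_far = -3
Position 5 (value -11): max_ending_here = -11, max_so_far = -3
Position 6 (value -7): max_ending_here = -7, max_so_far = -3
Position 7 (value 0): max_ending_here = 0, max_so_far = 0
Position 8 (value 11): max_ending_here = 11, max_so_far = 11
Position 9 (value 2): max_ending_here = 13, max_so_far = 13

Maximum subarray: [0, 11, 2]
Maximum sum: 13

The maximum subarray is [0, 11, 2] with sum 13. This subarray runs from index 7 to index 9.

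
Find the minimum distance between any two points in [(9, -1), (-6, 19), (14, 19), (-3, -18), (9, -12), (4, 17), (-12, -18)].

Computing all pairwise distances among 7 points:

d((9, -1), (-6, 19)) = 25.0
d((9, -1), (14, 19)) = 20.6155
d((9, -1), (-3, -18)) = 20.8087
d((9, -1), (9, -12)) = 11.0
d((9, -1), (4, 17)) = 18.6815
d((9, -1), (-12, -18)) = 27.0185
d((-6, 19), (14, 19)) = 20.0
d((-6, 19), (-3, -18)) = 37.1214
d((-6, 19), (9, -12)) = 34.4384
d((-6, 19), (4, 17)) = 10.198
d((-6, 19), (-12, -18)) = 37.4833
d((14, 19), (-3, -18)) = 40.7185
d((14, 19), (9, -12)) = 31.4006
d((14, 19), (4, 17)) = 10.198
d((14, 19), (-12, -18)) = 45.2217
d((-3, -18), (9, -12)) = 13.4164
d((-3, -18), (4, 17)) = 35.6931
d((-3, -18), (-12, -18)) = 9.0 <-- minimum
d((9, -12), (4, 17)) = 29.4279
d((9, -12), (-12, -18)) = 21.8403
d((4, 17), (-12, -18)) = 38.4838

Closest pair: (-3, -18) and (-12, -18) with distance 9.0

The closest pair is (-3, -18) and (-12, -18) with Euclidean distance 9.0. For 7 points, brute-force pairwise comparison is shown above. For large n, the divide-and-conquer algorithm (sort by x, recurse on halves, check the dividing strip) achieves O(n log n).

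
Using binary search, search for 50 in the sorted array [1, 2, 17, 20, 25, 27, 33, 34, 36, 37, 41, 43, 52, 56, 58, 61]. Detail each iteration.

Binary search for 50 in [1, 2, 17, 20, 25, 27, 33, 34, 36, 37, 41, 43, 52, 56, 58, 61]:

lo=0, hi=15, mid=7, arr[mid]=34 -> 34 < 50, search right half
lo=8, hi=15, mid=11, arr[mid]=43 -> 43 < 50, search right half
lo=12, hi=15, mid=13, arr[mid]=56 -> 56 > 50, search left half
lo=12, hi=12, mid=12, arr[mid]=52 -> 52 > 50, search left half
lo=12 > hi=11, target 50 not found

Binary search determines that 50 is not in the array after 4 comparisons. The search space was exhausted without finding the target.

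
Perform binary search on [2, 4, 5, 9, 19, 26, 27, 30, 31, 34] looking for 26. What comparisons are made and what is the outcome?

Binary search for 26 in [2, 4, 5, 9, 19, 26, 27, 30, 31, 34]:

lo=0, hi=9, mid=4, arr[mid]=19 -> 19 < 26, search right half
lo=5, hi=9, mid=7, arr[mid]=30 -> 30 > 26, search left half
lo=5, hi=6, mid=5, arr[mid]=26 -> Found target at index 5!

Binary search finds 26 at index 5 after 3 comparisons. The search repeatedly halves the search space by comparing with the middle element.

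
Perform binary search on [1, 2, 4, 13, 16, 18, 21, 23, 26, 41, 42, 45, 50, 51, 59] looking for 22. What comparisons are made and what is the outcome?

Binary search for 22 in [1, 2, 4, 13, 16, 18, 21, 23, 26, 41, 42, 45, 50, 51, 59]:

lo=0, hi=14, mid=7, arr[mid]=23 -> 23 > 22, search left half
lo=0, hi=6, mid=3, arr[mid]=13 -> 13 < 22, search right half
lo=4, hi=6, mid=5, arr[mid]=18 -> 18 < 22, search right half
lo=6, hi=6, mid=6, arr[mid]=21 -> 21 < 22, search right half
lo=7 > hi=6, target 22 not found

Binary search determines that 22 is not in the array after 4 comparisons. The search space was exhausted without finding the target.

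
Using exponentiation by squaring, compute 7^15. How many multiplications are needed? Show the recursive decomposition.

Computing 7^15 by squaring (build up from 7^1; each line after the first costs one multiplication):

7^1 = 7
7^2 = (7^1)^2 = 7^2 = 49
7^3 = 7 * 7^2 = 7 * 49 = 343
7^6 = (7^3)^2 = 343^2 = 117649
7^7 = 7 * 7^6 = 7 * 117649 = 823543
7^14 = (7^7)^2 = 823543^2 = 678223072849
7^15 = 7 * 7^14 = 7 * 678223072849 = 4747561509943

Result: 4747561509943
Multiplications needed: 6 (6 lines after 7^1)

7^15 = 4747561509943. Using exponentiation by squaring, this requires 6 multiplications. The key idea: if the exponent is even, square the half-power; if odd, multiply by the base once.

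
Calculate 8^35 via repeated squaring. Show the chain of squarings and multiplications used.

Computing 8^35 by squaring (build up from 8^1; each line after the first costs one multiplication):

8^1 = 8
8^2 = (8^1)^2 = 8^2 = 64
8^4 = (8^2)^2 = 64^2 = 4096
8^8 = (8^4)^2 = 4096^2 = 16777216
8^16 = (8^8)^2 = 16777216^2 = 281474976710656
8^17 = 8 * 8^16 = 8 * 281474976710656 = 2251799813685248
8^34 = (8^17)^2 = 2251799813685248^2 = 5070602400912917605986812821504
8^35 = 8 * 8^34 = 8 * 5070602400912917605986812821504 = 40564819207303340847894502572032

Result: 40564819207303340847894502572032
Multiplications needed: 7 (7 lines after 8^1)

8^35 = 40564819207303340847894502572032. Using exponentiation by squaring, this requires 7 multiplications. The key idea: if the exponent is even, square the half-power; if odd, multiply by the base once.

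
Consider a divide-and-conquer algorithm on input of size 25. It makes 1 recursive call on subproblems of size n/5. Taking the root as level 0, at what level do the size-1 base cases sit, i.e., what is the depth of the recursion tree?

For divide and conquer with division factor 5:

Problem sizes at each level:
Level 0: 25
Level 1: 5
Level 2: 1

The root is level 0 and the size-1 base case is level 2 (the tree spans levels 0 through 2, i.e. 3 levels counting the root), so the depth is the number of divisions: log_5(25) = 2

The recursion tree depth is log_5(25) = 2. At each level, the problem size is divided by 5, so it takes 2 divisions to reduce to a base case of size 1. The algorithm makes 1 recursive call at each level.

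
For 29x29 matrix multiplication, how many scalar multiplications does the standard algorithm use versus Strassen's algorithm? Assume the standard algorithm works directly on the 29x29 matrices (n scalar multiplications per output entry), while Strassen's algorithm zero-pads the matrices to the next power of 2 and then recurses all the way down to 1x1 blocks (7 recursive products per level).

Matrix multiplication for 29x29 matrices:

Strassen's algorithm requires power-of-2 dimensions. Pad 29x29 to 32x32 (next power of 2).

Standard algorithm: 29^3 = 24389 multiplications
Strassen's algorithm: 7^(log2(32)) = 7^5 = 16807 multiplications
Savings: 24389 - 16807 = 7582 multiplications

Standard: 24389 multiplications (29^3). Strassen: 16807 multiplications (7^5, after padding to 32x32). Strassen reduces 8 recursive multiplications to 7 at each level.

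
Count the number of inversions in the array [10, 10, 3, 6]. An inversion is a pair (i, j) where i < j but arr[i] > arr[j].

Finding inversions in [10, 10, 3, 6]:

(0, 2): arr[0]=10 > arr[2]=3
(0, 3): arr[0]=10 > arr[3]=6
(1, 2): arr[1]=10 > arr[2]=3
(1, 3): arr[1]=10 > arr[3]=6

Total inversions: 4

The array has 4 inversion(s): (0,2), (0,3), (1,2), (1,3). Each pair (i,j) satisfies i < j and arr[i] > arr[j].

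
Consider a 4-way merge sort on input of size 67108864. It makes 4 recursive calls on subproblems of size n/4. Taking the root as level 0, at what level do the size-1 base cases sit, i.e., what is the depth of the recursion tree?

For divide and conquer with division factor 4:

Problem sizes at each level:
Level 0: 67108864
Level 1: 16777216
Level 2: 4194304
Level 3: 1048576
Level 4: 262144
Level 5: 65536
Level 6: 16384
Level 7: 4096
Level 8: 1024
Level 9: 256
Level 10: 64
Level 11: 16
Level 12: 4
Level 13: 1

The root is level 0 and the size-1 base case is level 13 (the tree spans levels 0 through 13, i.e. 14 levels counting the root), so the depth is the number of divisions: log_4(67108864) = 13

The recursion tree depth is log_4(67108864) = 13. At each level, the problem size is divided by 4, so it takes 13 divisions to reduce to a base case of size 1. The algorithm makes 4 recursive calls at each level.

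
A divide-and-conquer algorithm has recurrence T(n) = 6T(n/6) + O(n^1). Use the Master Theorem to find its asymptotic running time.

Master Theorem for T(n) = 6T(n/6) + O(n^1):

a = 6, b = 6, c = 1
log_b(a) = log_6(6) = 1.0000

Case 2: c = 1 = log_6(6) = 1.0000
T(n) = O(n^1 log n) = O(n log n)

For T(n) = 6T(n/6) + O(n^1): log_6(6) = 1.0000. This is Case 2 of the Master Theorem (c = log_b(a), equal work at all levels), giving O(n log n).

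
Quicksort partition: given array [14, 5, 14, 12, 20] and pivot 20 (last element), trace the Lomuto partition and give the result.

Lomuto partition with pivot = 20:

Initial array: [14, 5, 14, 12, 20]

arr[0]=14 <= 20: swap with position 0, array becomes [14, 5, 14, 12, 20]
arr[1]=5 <= 20: swap with position 1, array becomes [14, 5, 14, 12, 20]
arr[2]=14 <= 20: swap with position 2, array becomes [14, 5, 14, 12, 20]
arr[3]=12 <= 20: swap with position 3, array becomes [14, 5, 14, 12, 20]

Place pivot at position 4: [14, 5, 14, 12, 20]
Pivot position: 4

After partitioning with pivot 20, the array becomes [14, 5, 14, 12, 20]. The pivot is placed at index 4. All elements to the left of the pivot are <= 20, and all elements to the right are > 20.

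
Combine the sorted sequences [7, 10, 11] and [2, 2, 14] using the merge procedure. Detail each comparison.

Merging process:

Compare 7 vs 2: take 2 from right. Merged: [2]
Compare 7 vs 2: take 2 from right. Merged: [2, 2]
Compare 7 vs 14: take 7 from left. Merged: [2, 2, 7]
Compare 10 vs 14: take 10 from left. Merged: [2, 2, 7, 10]
Compare 11 vs 14: take 11 from left. Merged: [2, 2, 7, 10, 11]
Append remaining from right: [14]. Merged: [2, 2, 7, 10, 11, 14]

Final merged array: [2, 2, 7, 10, 11, 14]
Total comparisons: 5

The merged array is [2, 2, 7, 10, 11, 14], requiring 5 comparisons. The merge step runs in O(n) time where n is the total number of elements.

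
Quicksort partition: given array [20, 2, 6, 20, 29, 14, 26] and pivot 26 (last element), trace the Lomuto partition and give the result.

Lomuto partition with pivot = 26:

Initial array: [20, 2, 6, 20, 29, 14, 26]

arr[0]=20 <= 26: swap with position 0, array becomes [20, 2, 6, 20, 29, 14, 26]
arr[1]=2 <= 26: swap with position 1, array becomes [20, 2, 6, 20, 29, 14, 26]
arr[2]=6 <= 26: swap with position 2, array becomes [20, 2, 6, 20, 29, 14, 26]
arr[3]=20 <= 26: swap with position 3, array becomes [20, 2, 6, 20, 29, 14, 26]
arr[4]=29 > 26: no swap
arr[5]=14 <= 26: swap with position 4, array becomes [20, 2, 6, 20, 14, 29, 26]

Place pivot at position 5: [20, 2, 6, 20, 14, 26, 29]
Pivot position: 5

After partitioning with pivot 26, the array becomes [20, 2, 6, 20, 14, 26, 29]. The pivot is placed at index 5. All elements to the left of the pivot are <= 26, and all elements to the right are > 26.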